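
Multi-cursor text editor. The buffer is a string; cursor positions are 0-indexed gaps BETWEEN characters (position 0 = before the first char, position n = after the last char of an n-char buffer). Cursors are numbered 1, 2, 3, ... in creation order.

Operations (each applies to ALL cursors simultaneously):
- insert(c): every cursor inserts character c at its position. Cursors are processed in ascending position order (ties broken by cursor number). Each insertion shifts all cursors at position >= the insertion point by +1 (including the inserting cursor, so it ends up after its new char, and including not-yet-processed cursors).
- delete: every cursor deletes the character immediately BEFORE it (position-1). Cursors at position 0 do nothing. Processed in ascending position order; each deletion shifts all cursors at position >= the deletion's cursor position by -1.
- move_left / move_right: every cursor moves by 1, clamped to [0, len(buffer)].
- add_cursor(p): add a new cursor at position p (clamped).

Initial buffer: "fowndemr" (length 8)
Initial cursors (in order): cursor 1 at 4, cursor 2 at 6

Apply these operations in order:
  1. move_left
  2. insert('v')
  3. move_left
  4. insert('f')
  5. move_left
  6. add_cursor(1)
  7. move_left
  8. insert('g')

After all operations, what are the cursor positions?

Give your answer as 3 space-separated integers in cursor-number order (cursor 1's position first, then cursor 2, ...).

After op 1 (move_left): buffer="fowndemr" (len 8), cursors c1@3 c2@5, authorship ........
After op 2 (insert('v')): buffer="fowvndvemr" (len 10), cursors c1@4 c2@7, authorship ...1..2...
After op 3 (move_left): buffer="fowvndvemr" (len 10), cursors c1@3 c2@6, authorship ...1..2...
After op 4 (insert('f')): buffer="fowfvndfvemr" (len 12), cursors c1@4 c2@8, authorship ...11..22...
After op 5 (move_left): buffer="fowfvndfvemr" (len 12), cursors c1@3 c2@7, authorship ...11..22...
After op 6 (add_cursor(1)): buffer="fowfvndfvemr" (len 12), cursors c3@1 c1@3 c2@7, authorship ...11..22...
After op 7 (move_left): buffer="fowfvndfvemr" (len 12), cursors c3@0 c1@2 c2@6, authorship ...11..22...
After op 8 (insert('g')): buffer="gfogwfvngdfvemr" (len 15), cursors c3@1 c1@4 c2@9, authorship 3..1.11.2.22...

Answer: 4 9 1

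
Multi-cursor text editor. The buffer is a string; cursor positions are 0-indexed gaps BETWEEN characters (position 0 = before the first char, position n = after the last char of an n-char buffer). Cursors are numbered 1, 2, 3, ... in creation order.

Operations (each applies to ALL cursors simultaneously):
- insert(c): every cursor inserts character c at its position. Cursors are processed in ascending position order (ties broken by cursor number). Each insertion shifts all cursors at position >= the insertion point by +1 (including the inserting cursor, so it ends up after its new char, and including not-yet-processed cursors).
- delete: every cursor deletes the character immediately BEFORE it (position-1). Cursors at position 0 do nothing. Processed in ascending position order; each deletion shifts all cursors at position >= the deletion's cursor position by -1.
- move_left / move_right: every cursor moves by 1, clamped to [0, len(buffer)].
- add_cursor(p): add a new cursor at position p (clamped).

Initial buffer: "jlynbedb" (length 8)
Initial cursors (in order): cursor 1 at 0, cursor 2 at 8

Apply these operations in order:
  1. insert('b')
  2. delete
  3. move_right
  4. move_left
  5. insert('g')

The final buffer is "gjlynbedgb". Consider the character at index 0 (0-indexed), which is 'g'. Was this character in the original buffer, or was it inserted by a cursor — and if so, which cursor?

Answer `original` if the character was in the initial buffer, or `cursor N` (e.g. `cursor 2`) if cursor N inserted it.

Answer: cursor 1

Derivation:
After op 1 (insert('b')): buffer="bjlynbedbb" (len 10), cursors c1@1 c2@10, authorship 1........2
After op 2 (delete): buffer="jlynbedb" (len 8), cursors c1@0 c2@8, authorship ........
After op 3 (move_right): buffer="jlynbedb" (len 8), cursors c1@1 c2@8, authorship ........
After op 4 (move_left): buffer="jlynbedb" (len 8), cursors c1@0 c2@7, authorship ........
After op 5 (insert('g')): buffer="gjlynbedgb" (len 10), cursors c1@1 c2@9, authorship 1.......2.
Authorship (.=original, N=cursor N): 1 . . . . . . . 2 .
Index 0: author = 1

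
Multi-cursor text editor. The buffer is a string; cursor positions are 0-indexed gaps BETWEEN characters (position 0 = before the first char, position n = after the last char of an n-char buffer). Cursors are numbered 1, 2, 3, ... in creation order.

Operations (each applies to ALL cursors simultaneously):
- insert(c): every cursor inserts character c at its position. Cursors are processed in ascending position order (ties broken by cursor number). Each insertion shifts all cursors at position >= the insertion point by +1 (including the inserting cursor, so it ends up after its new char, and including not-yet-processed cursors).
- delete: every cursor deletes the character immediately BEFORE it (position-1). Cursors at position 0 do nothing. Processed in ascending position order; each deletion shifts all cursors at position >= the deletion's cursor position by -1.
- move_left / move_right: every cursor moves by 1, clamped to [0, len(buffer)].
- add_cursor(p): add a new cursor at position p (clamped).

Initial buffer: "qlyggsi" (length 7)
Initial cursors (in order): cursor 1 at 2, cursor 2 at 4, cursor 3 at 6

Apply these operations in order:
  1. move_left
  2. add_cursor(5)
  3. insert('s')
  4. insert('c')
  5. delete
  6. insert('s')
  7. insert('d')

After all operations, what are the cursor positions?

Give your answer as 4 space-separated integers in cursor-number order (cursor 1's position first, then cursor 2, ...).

After op 1 (move_left): buffer="qlyggsi" (len 7), cursors c1@1 c2@3 c3@5, authorship .......
After op 2 (add_cursor(5)): buffer="qlyggsi" (len 7), cursors c1@1 c2@3 c3@5 c4@5, authorship .......
After op 3 (insert('s')): buffer="qslysggsssi" (len 11), cursors c1@2 c2@5 c3@9 c4@9, authorship .1..2..34..
After op 4 (insert('c')): buffer="qsclyscggssccsi" (len 15), cursors c1@3 c2@7 c3@13 c4@13, authorship .11..22..3434..
After op 5 (delete): buffer="qslysggsssi" (len 11), cursors c1@2 c2@5 c3@9 c4@9, authorship .1..2..34..
After op 6 (insert('s')): buffer="qsslyssggsssssi" (len 15), cursors c1@3 c2@7 c3@13 c4@13, authorship .11..22..3434..
After op 7 (insert('d')): buffer="qssdlyssdggssssddsi" (len 19), cursors c1@4 c2@9 c3@17 c4@17, authorship .111..222..343434..

Answer: 4 9 17 17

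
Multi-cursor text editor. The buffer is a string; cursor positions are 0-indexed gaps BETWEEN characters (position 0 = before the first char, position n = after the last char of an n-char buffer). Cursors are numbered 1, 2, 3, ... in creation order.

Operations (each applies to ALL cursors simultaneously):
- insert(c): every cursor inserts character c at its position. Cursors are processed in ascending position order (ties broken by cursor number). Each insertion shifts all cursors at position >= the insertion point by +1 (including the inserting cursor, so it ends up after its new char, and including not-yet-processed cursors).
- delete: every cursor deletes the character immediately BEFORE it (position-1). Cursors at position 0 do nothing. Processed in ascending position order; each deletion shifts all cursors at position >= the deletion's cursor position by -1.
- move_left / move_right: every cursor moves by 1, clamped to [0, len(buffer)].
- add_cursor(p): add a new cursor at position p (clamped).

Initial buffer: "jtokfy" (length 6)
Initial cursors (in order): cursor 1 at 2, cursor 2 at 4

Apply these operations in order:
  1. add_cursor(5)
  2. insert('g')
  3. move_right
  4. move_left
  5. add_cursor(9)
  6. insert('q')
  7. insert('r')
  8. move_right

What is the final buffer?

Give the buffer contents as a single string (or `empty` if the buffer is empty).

Answer: jtgqrokgqrfgqryqr

Derivation:
After op 1 (add_cursor(5)): buffer="jtokfy" (len 6), cursors c1@2 c2@4 c3@5, authorship ......
After op 2 (insert('g')): buffer="jtgokgfgy" (len 9), cursors c1@3 c2@6 c3@8, authorship ..1..2.3.
After op 3 (move_right): buffer="jtgokgfgy" (len 9), cursors c1@4 c2@7 c3@9, authorship ..1..2.3.
After op 4 (move_left): buffer="jtgokgfgy" (len 9), cursors c1@3 c2@6 c3@8, authorship ..1..2.3.
After op 5 (add_cursor(9)): buffer="jtgokgfgy" (len 9), cursors c1@3 c2@6 c3@8 c4@9, authorship ..1..2.3.
After op 6 (insert('q')): buffer="jtgqokgqfgqyq" (len 13), cursors c1@4 c2@8 c3@11 c4@13, authorship ..11..22.33.4
After op 7 (insert('r')): buffer="jtgqrokgqrfgqryqr" (len 17), cursors c1@5 c2@10 c3@14 c4@17, authorship ..111..222.333.44
After op 8 (move_right): buffer="jtgqrokgqrfgqryqr" (len 17), cursors c1@6 c2@11 c3@15 c4@17, authorship ..111..222.333.44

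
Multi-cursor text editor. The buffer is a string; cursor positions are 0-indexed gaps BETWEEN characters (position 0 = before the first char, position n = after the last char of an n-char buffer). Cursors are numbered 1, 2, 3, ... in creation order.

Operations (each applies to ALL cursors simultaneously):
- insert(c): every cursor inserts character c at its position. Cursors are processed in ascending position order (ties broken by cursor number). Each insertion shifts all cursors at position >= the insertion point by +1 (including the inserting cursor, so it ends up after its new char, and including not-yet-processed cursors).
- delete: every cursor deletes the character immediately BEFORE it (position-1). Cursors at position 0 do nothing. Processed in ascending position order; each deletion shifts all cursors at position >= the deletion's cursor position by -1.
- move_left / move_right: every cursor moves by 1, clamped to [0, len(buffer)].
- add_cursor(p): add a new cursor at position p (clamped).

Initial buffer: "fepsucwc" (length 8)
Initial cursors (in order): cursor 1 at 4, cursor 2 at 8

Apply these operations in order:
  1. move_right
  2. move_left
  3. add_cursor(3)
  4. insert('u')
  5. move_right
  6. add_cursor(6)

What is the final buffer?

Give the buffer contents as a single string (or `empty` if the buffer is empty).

Answer: fepusuucwuc

Derivation:
After op 1 (move_right): buffer="fepsucwc" (len 8), cursors c1@5 c2@8, authorship ........
After op 2 (move_left): buffer="fepsucwc" (len 8), cursors c1@4 c2@7, authorship ........
After op 3 (add_cursor(3)): buffer="fepsucwc" (len 8), cursors c3@3 c1@4 c2@7, authorship ........
After op 4 (insert('u')): buffer="fepusuucwuc" (len 11), cursors c3@4 c1@6 c2@10, authorship ...3.1...2.
After op 5 (move_right): buffer="fepusuucwuc" (len 11), cursors c3@5 c1@7 c2@11, authorship ...3.1...2.
After op 6 (add_cursor(6)): buffer="fepusuucwuc" (len 11), cursors c3@5 c4@6 c1@7 c2@11, authorship ...3.1...2.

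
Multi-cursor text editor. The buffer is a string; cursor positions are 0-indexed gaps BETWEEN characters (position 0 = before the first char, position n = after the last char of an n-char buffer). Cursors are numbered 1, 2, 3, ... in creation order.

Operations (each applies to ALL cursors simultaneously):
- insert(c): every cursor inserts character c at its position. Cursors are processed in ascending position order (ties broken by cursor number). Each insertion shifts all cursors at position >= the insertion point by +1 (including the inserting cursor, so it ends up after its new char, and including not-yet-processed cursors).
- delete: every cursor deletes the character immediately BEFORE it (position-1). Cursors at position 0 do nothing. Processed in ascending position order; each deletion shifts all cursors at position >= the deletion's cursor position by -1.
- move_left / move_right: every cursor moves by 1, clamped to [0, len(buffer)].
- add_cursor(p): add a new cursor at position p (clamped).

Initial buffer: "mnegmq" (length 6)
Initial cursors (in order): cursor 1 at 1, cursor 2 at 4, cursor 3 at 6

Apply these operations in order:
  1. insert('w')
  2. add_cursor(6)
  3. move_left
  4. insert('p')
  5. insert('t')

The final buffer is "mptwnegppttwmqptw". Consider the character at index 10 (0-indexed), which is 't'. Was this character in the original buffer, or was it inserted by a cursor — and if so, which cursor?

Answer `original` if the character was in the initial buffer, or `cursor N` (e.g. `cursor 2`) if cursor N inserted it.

Answer: cursor 4

Derivation:
After op 1 (insert('w')): buffer="mwnegwmqw" (len 9), cursors c1@2 c2@6 c3@9, authorship .1...2..3
After op 2 (add_cursor(6)): buffer="mwnegwmqw" (len 9), cursors c1@2 c2@6 c4@6 c3@9, authorship .1...2..3
After op 3 (move_left): buffer="mwnegwmqw" (len 9), cursors c1@1 c2@5 c4@5 c3@8, authorship .1...2..3
After op 4 (insert('p')): buffer="mpwnegppwmqpw" (len 13), cursors c1@2 c2@8 c4@8 c3@12, authorship .11...242..33
After op 5 (insert('t')): buffer="mptwnegppttwmqptw" (len 17), cursors c1@3 c2@11 c4@11 c3@16, authorship .111...24242..333
Authorship (.=original, N=cursor N): . 1 1 1 . . . 2 4 2 4 2 . . 3 3 3
Index 10: author = 4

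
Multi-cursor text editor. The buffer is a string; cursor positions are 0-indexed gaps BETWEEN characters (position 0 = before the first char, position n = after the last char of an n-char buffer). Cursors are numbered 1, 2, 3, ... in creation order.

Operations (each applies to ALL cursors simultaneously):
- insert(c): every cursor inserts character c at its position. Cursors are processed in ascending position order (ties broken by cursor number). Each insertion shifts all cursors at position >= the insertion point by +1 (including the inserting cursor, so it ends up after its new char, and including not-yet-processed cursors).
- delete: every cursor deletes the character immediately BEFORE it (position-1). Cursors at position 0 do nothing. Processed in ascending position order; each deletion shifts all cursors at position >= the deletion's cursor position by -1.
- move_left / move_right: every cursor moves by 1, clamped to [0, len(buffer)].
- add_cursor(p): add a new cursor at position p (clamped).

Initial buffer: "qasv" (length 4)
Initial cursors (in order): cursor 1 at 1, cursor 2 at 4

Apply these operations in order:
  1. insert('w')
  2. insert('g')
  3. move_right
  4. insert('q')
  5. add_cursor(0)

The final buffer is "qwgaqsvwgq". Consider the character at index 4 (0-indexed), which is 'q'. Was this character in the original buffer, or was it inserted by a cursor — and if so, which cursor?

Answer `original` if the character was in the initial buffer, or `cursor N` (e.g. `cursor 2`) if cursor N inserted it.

Answer: cursor 1

Derivation:
After op 1 (insert('w')): buffer="qwasvw" (len 6), cursors c1@2 c2@6, authorship .1...2
After op 2 (insert('g')): buffer="qwgasvwg" (len 8), cursors c1@3 c2@8, authorship .11...22
After op 3 (move_right): buffer="qwgasvwg" (len 8), cursors c1@4 c2@8, authorship .11...22
After op 4 (insert('q')): buffer="qwgaqsvwgq" (len 10), cursors c1@5 c2@10, authorship .11.1..222
After op 5 (add_cursor(0)): buffer="qwgaqsvwgq" (len 10), cursors c3@0 c1@5 c2@10, authorship .11.1..222
Authorship (.=original, N=cursor N): . 1 1 . 1 . . 2 2 2
Index 4: author = 1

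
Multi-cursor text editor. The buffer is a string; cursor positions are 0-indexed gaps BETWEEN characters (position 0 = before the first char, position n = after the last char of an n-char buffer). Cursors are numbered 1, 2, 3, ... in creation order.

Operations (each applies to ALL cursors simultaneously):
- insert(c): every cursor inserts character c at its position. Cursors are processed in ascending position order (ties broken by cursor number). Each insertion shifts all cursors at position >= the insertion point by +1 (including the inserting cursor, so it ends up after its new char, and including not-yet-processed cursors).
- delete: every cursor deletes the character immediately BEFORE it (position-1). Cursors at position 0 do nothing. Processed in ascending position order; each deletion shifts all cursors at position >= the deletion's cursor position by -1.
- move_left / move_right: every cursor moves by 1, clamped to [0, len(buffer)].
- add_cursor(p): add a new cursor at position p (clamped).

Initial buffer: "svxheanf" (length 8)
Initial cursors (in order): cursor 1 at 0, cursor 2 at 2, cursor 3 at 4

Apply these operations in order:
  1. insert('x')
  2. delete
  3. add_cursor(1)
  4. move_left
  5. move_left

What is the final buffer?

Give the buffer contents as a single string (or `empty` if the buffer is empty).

After op 1 (insert('x')): buffer="xsvxxhxeanf" (len 11), cursors c1@1 c2@4 c3@7, authorship 1..2..3....
After op 2 (delete): buffer="svxheanf" (len 8), cursors c1@0 c2@2 c3@4, authorship ........
After op 3 (add_cursor(1)): buffer="svxheanf" (len 8), cursors c1@0 c4@1 c2@2 c3@4, authorship ........
After op 4 (move_left): buffer="svxheanf" (len 8), cursors c1@0 c4@0 c2@1 c3@3, authorship ........
After op 5 (move_left): buffer="svxheanf" (len 8), cursors c1@0 c2@0 c4@0 c3@2, authorship ........

Answer: svxheanf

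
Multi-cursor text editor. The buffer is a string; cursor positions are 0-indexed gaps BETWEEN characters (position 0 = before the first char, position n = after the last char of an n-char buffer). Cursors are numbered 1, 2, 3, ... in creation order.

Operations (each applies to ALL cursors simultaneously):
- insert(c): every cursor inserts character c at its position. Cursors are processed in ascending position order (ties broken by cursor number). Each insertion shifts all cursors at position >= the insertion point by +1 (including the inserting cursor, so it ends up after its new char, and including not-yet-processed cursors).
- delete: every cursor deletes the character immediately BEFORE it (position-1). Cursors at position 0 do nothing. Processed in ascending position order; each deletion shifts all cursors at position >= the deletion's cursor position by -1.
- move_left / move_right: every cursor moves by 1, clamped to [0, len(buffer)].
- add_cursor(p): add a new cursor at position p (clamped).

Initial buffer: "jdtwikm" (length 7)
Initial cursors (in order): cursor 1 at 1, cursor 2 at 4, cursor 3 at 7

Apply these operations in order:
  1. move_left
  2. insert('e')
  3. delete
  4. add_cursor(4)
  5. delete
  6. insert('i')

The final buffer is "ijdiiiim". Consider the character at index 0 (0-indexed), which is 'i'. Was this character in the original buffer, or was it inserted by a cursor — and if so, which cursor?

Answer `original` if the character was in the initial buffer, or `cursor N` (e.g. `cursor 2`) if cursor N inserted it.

After op 1 (move_left): buffer="jdtwikm" (len 7), cursors c1@0 c2@3 c3@6, authorship .......
After op 2 (insert('e')): buffer="ejdtewikem" (len 10), cursors c1@1 c2@5 c3@9, authorship 1...2...3.
After op 3 (delete): buffer="jdtwikm" (len 7), cursors c1@0 c2@3 c3@6, authorship .......
After op 4 (add_cursor(4)): buffer="jdtwikm" (len 7), cursors c1@0 c2@3 c4@4 c3@6, authorship .......
After op 5 (delete): buffer="jdim" (len 4), cursors c1@0 c2@2 c4@2 c3@3, authorship ....
After op 6 (insert('i')): buffer="ijdiiiim" (len 8), cursors c1@1 c2@5 c4@5 c3@7, authorship 1..24.3.
Authorship (.=original, N=cursor N): 1 . . 2 4 . 3 .
Index 0: author = 1

Answer: cursor 1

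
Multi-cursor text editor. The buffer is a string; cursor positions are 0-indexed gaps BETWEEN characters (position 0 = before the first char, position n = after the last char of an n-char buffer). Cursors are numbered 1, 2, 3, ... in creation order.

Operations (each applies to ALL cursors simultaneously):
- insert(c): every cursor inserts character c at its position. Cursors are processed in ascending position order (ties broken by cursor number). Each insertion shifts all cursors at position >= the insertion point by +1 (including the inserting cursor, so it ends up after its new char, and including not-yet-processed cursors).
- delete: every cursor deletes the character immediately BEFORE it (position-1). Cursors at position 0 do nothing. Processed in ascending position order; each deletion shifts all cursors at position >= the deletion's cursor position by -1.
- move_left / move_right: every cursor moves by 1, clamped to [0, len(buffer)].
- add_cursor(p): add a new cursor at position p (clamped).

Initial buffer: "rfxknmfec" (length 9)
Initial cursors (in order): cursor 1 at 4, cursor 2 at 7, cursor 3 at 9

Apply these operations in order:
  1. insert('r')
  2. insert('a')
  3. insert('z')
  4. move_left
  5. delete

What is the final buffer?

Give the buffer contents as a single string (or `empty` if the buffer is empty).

Answer: rfxkrznmfrzecrz

Derivation:
After op 1 (insert('r')): buffer="rfxkrnmfrecr" (len 12), cursors c1@5 c2@9 c3@12, authorship ....1...2..3
After op 2 (insert('a')): buffer="rfxkranmfraecra" (len 15), cursors c1@6 c2@11 c3@15, authorship ....11...22..33
After op 3 (insert('z')): buffer="rfxkraznmfrazecraz" (len 18), cursors c1@7 c2@13 c3@18, authorship ....111...222..333
After op 4 (move_left): buffer="rfxkraznmfrazecraz" (len 18), cursors c1@6 c2@12 c3@17, authorship ....111...222..333
After op 5 (delete): buffer="rfxkrznmfrzecrz" (len 15), cursors c1@5 c2@10 c3@14, authorship ....11...22..33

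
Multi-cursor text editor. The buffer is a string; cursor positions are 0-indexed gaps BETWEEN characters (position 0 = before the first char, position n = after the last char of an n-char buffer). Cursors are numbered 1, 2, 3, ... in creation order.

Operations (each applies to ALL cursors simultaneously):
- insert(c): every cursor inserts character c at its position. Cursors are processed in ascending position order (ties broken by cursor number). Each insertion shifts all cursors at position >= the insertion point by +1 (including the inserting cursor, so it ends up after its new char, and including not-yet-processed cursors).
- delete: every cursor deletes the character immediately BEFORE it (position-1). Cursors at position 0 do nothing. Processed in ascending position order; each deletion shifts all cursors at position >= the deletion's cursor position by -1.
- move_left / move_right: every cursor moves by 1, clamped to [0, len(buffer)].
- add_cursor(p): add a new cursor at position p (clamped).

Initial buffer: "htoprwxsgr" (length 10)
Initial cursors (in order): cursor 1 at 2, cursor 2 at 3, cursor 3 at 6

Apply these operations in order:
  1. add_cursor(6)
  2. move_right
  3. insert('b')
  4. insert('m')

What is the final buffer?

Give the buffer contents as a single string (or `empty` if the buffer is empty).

Answer: htobmpbmrwxbbmmsgr

Derivation:
After op 1 (add_cursor(6)): buffer="htoprwxsgr" (len 10), cursors c1@2 c2@3 c3@6 c4@6, authorship ..........
After op 2 (move_right): buffer="htoprwxsgr" (len 10), cursors c1@3 c2@4 c3@7 c4@7, authorship ..........
After op 3 (insert('b')): buffer="htobpbrwxbbsgr" (len 14), cursors c1@4 c2@6 c3@11 c4@11, authorship ...1.2...34...
After op 4 (insert('m')): buffer="htobmpbmrwxbbmmsgr" (len 18), cursors c1@5 c2@8 c3@15 c4@15, authorship ...11.22...3434...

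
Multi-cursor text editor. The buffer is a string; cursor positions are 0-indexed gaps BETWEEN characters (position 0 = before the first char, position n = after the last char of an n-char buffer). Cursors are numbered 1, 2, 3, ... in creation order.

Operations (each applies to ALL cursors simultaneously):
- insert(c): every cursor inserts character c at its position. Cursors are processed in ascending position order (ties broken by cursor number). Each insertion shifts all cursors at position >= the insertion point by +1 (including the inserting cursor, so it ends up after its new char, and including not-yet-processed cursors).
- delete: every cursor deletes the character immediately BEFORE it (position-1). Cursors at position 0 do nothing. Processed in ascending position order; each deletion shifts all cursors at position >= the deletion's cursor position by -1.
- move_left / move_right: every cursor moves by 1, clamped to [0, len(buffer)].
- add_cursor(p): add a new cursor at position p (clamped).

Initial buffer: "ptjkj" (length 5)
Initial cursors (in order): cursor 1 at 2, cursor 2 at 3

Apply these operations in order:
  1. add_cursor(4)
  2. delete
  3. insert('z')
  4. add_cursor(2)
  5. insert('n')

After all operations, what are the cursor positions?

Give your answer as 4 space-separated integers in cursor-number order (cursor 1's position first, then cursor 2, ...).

After op 1 (add_cursor(4)): buffer="ptjkj" (len 5), cursors c1@2 c2@3 c3@4, authorship .....
After op 2 (delete): buffer="pj" (len 2), cursors c1@1 c2@1 c3@1, authorship ..
After op 3 (insert('z')): buffer="pzzzj" (len 5), cursors c1@4 c2@4 c3@4, authorship .123.
After op 4 (add_cursor(2)): buffer="pzzzj" (len 5), cursors c4@2 c1@4 c2@4 c3@4, authorship .123.
After op 5 (insert('n')): buffer="pznzznnnj" (len 9), cursors c4@3 c1@8 c2@8 c3@8, authorship .1423123.

Answer: 8 8 8 3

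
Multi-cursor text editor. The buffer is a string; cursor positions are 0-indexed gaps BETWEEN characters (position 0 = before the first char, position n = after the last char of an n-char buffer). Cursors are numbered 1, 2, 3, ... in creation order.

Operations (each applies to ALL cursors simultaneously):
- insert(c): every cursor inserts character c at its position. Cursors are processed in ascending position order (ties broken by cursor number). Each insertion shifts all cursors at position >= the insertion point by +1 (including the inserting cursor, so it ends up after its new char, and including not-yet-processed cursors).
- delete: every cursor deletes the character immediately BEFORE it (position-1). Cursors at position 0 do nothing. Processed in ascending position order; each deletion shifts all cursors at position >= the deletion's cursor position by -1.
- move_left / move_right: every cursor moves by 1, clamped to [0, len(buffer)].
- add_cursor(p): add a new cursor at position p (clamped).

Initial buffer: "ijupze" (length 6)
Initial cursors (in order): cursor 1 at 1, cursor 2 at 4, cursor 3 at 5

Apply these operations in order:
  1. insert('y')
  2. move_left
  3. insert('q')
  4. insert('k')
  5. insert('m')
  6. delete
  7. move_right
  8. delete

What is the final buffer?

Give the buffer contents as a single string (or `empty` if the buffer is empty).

Answer: iqkjupqkzqke

Derivation:
After op 1 (insert('y')): buffer="iyjupyzye" (len 9), cursors c1@2 c2@6 c3@8, authorship .1...2.3.
After op 2 (move_left): buffer="iyjupyzye" (len 9), cursors c1@1 c2@5 c3@7, authorship .1...2.3.
After op 3 (insert('q')): buffer="iqyjupqyzqye" (len 12), cursors c1@2 c2@7 c3@10, authorship .11...22.33.
After op 4 (insert('k')): buffer="iqkyjupqkyzqkye" (len 15), cursors c1@3 c2@9 c3@13, authorship .111...222.333.
After op 5 (insert('m')): buffer="iqkmyjupqkmyzqkmye" (len 18), cursors c1@4 c2@11 c3@16, authorship .1111...2222.3333.
After op 6 (delete): buffer="iqkyjupqkyzqkye" (len 15), cursors c1@3 c2@9 c3@13, authorship .111...222.333.
After op 7 (move_right): buffer="iqkyjupqkyzqkye" (len 15), cursors c1@4 c2@10 c3@14, authorship .111...222.333.
After op 8 (delete): buffer="iqkjupqkzqke" (len 12), cursors c1@3 c2@8 c3@11, authorship .11...22.33.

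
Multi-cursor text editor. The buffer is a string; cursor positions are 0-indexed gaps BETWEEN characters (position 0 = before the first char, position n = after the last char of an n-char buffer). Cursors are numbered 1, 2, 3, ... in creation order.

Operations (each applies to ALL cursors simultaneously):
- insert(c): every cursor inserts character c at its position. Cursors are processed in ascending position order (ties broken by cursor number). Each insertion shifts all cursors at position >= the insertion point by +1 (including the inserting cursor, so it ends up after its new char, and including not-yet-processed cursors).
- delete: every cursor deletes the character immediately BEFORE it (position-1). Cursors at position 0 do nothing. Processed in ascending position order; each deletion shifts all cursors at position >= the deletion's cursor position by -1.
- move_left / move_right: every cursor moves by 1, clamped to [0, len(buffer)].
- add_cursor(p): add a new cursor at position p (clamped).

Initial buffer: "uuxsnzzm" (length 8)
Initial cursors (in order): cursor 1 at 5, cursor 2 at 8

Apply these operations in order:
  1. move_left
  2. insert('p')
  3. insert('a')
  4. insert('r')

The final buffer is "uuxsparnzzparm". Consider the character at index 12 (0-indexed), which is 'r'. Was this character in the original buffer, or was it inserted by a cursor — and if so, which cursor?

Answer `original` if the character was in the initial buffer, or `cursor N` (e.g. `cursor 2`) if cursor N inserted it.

Answer: cursor 2

Derivation:
After op 1 (move_left): buffer="uuxsnzzm" (len 8), cursors c1@4 c2@7, authorship ........
After op 2 (insert('p')): buffer="uuxspnzzpm" (len 10), cursors c1@5 c2@9, authorship ....1...2.
After op 3 (insert('a')): buffer="uuxspanzzpam" (len 12), cursors c1@6 c2@11, authorship ....11...22.
After op 4 (insert('r')): buffer="uuxsparnzzparm" (len 14), cursors c1@7 c2@13, authorship ....111...222.
Authorship (.=original, N=cursor N): . . . . 1 1 1 . . . 2 2 2 .
Index 12: author = 2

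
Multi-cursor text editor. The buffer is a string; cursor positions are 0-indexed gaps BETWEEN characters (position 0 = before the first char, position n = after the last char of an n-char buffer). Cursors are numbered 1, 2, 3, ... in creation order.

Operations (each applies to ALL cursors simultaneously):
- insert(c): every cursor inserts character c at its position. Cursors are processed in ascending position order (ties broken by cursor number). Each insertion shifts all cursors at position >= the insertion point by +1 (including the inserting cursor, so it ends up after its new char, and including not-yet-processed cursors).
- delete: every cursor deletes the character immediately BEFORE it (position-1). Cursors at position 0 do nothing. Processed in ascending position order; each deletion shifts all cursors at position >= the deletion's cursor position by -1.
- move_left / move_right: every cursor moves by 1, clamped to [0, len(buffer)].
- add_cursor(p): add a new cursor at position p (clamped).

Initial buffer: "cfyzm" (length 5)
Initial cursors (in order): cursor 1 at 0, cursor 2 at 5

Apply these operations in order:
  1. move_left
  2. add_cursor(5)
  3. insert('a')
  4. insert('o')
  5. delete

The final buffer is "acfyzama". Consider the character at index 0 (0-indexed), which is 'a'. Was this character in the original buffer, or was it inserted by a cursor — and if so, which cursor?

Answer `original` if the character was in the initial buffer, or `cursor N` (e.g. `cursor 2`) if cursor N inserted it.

After op 1 (move_left): buffer="cfyzm" (len 5), cursors c1@0 c2@4, authorship .....
After op 2 (add_cursor(5)): buffer="cfyzm" (len 5), cursors c1@0 c2@4 c3@5, authorship .....
After op 3 (insert('a')): buffer="acfyzama" (len 8), cursors c1@1 c2@6 c3@8, authorship 1....2.3
After op 4 (insert('o')): buffer="aocfyzaomao" (len 11), cursors c1@2 c2@8 c3@11, authorship 11....22.33
After op 5 (delete): buffer="acfyzama" (len 8), cursors c1@1 c2@6 c3@8, authorship 1....2.3
Authorship (.=original, N=cursor N): 1 . . . . 2 . 3
Index 0: author = 1

Answer: cursor 1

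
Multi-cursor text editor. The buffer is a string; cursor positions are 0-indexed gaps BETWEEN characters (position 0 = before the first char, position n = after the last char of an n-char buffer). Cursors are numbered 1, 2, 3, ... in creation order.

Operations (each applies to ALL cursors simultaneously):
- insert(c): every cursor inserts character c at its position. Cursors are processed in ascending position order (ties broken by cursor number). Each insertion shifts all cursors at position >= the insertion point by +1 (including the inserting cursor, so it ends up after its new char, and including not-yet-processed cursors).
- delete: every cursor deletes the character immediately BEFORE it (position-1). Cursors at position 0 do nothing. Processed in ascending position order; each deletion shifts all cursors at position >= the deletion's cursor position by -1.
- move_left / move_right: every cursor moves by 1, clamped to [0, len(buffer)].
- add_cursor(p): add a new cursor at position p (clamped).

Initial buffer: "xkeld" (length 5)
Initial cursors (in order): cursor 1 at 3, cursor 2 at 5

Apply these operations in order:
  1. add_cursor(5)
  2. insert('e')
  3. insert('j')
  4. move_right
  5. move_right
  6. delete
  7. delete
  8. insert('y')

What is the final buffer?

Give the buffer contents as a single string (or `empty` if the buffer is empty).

Answer: xkeejyyy

Derivation:
After op 1 (add_cursor(5)): buffer="xkeld" (len 5), cursors c1@3 c2@5 c3@5, authorship .....
After op 2 (insert('e')): buffer="xkeeldee" (len 8), cursors c1@4 c2@8 c3@8, authorship ...1..23
After op 3 (insert('j')): buffer="xkeejldeejj" (len 11), cursors c1@5 c2@11 c3@11, authorship ...11..2323
After op 4 (move_right): buffer="xkeejldeejj" (len 11), cursors c1@6 c2@11 c3@11, authorship ...11..2323
After op 5 (move_right): buffer="xkeejldeejj" (len 11), cursors c1@7 c2@11 c3@11, authorship ...11..2323
After op 6 (delete): buffer="xkeejlee" (len 8), cursors c1@6 c2@8 c3@8, authorship ...11.23
After op 7 (delete): buffer="xkeej" (len 5), cursors c1@5 c2@5 c3@5, authorship ...11
After op 8 (insert('y')): buffer="xkeejyyy" (len 8), cursors c1@8 c2@8 c3@8, authorship ...11123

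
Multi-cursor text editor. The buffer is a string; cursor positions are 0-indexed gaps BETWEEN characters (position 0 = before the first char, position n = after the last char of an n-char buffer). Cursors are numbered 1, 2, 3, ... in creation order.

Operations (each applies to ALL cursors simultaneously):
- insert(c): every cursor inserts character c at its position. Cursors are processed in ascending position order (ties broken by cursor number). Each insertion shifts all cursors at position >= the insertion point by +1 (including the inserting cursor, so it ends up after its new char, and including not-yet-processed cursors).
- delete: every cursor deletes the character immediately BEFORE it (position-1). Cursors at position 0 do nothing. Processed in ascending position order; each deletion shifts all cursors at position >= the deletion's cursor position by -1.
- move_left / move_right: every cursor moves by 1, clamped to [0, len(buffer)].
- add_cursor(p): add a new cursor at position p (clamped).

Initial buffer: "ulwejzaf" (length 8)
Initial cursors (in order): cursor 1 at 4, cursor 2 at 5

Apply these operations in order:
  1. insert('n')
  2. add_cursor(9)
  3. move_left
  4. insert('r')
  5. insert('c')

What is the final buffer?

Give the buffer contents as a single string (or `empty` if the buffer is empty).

Answer: ulwercnjrcnzrcaf

Derivation:
After op 1 (insert('n')): buffer="ulwenjnzaf" (len 10), cursors c1@5 c2@7, authorship ....1.2...
After op 2 (add_cursor(9)): buffer="ulwenjnzaf" (len 10), cursors c1@5 c2@7 c3@9, authorship ....1.2...
After op 3 (move_left): buffer="ulwenjnzaf" (len 10), cursors c1@4 c2@6 c3@8, authorship ....1.2...
After op 4 (insert('r')): buffer="ulwernjrnzraf" (len 13), cursors c1@5 c2@8 c3@11, authorship ....11.22.3..
After op 5 (insert('c')): buffer="ulwercnjrcnzrcaf" (len 16), cursors c1@6 c2@10 c3@14, authorship ....111.222.33..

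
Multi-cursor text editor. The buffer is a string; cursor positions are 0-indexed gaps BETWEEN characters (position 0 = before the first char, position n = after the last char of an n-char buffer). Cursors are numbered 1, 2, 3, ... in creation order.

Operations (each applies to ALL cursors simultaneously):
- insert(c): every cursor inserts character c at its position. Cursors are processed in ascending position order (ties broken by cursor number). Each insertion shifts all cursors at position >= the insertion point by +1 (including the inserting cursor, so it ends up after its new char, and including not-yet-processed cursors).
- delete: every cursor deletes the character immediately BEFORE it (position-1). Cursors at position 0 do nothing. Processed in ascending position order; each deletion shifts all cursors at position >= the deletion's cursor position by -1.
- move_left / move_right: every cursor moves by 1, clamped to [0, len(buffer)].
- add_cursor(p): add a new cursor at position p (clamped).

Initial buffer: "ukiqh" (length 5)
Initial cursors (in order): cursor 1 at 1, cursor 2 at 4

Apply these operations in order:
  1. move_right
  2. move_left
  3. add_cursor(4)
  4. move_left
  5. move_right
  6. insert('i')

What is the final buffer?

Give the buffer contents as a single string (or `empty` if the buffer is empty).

After op 1 (move_right): buffer="ukiqh" (len 5), cursors c1@2 c2@5, authorship .....
After op 2 (move_left): buffer="ukiqh" (len 5), cursors c1@1 c2@4, authorship .....
After op 3 (add_cursor(4)): buffer="ukiqh" (len 5), cursors c1@1 c2@4 c3@4, authorship .....
After op 4 (move_left): buffer="ukiqh" (len 5), cursors c1@0 c2@3 c3@3, authorship .....
After op 5 (move_right): buffer="ukiqh" (len 5), cursors c1@1 c2@4 c3@4, authorship .....
After op 6 (insert('i')): buffer="uikiqiih" (len 8), cursors c1@2 c2@7 c3@7, authorship .1...23.

Answer: uikiqiih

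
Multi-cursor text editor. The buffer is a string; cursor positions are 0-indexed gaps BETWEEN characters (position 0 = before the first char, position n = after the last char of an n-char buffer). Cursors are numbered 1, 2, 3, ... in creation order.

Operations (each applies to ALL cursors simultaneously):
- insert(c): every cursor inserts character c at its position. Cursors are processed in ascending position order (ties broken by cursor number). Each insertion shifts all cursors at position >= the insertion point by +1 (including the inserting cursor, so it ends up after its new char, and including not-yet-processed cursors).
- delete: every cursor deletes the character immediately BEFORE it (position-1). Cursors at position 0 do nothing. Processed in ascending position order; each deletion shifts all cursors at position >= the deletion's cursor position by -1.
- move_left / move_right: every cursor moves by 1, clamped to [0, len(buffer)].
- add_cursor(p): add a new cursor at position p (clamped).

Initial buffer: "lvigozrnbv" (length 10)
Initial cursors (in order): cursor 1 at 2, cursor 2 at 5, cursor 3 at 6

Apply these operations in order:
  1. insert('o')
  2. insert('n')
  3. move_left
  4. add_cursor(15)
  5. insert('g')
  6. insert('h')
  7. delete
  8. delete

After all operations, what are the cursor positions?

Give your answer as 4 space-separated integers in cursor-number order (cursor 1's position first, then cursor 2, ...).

Answer: 3 8 11 15

Derivation:
After op 1 (insert('o')): buffer="lvoigoozornbv" (len 13), cursors c1@3 c2@7 c3@9, authorship ..1...2.3....
After op 2 (insert('n')): buffer="lvonigoonzonrnbv" (len 16), cursors c1@4 c2@9 c3@12, authorship ..11...22.33....
After op 3 (move_left): buffer="lvonigoonzonrnbv" (len 16), cursors c1@3 c2@8 c3@11, authorship ..11...22.33....
After op 4 (add_cursor(15)): buffer="lvonigoonzonrnbv" (len 16), cursors c1@3 c2@8 c3@11 c4@15, authorship ..11...22.33....
After op 5 (insert('g')): buffer="lvognigoognzognrnbgv" (len 20), cursors c1@4 c2@10 c3@14 c4@19, authorship ..111...222.333...4.
After op 6 (insert('h')): buffer="lvoghnigooghnzoghnrnbghv" (len 24), cursors c1@5 c2@12 c3@17 c4@23, authorship ..1111...2222.3333...44.
After op 7 (delete): buffer="lvognigoognzognrnbgv" (len 20), cursors c1@4 c2@10 c3@14 c4@19, authorship ..111...222.333...4.
After op 8 (delete): buffer="lvonigoonzonrnbv" (len 16), cursors c1@3 c2@8 c3@11 c4@15, authorship ..11...22.33....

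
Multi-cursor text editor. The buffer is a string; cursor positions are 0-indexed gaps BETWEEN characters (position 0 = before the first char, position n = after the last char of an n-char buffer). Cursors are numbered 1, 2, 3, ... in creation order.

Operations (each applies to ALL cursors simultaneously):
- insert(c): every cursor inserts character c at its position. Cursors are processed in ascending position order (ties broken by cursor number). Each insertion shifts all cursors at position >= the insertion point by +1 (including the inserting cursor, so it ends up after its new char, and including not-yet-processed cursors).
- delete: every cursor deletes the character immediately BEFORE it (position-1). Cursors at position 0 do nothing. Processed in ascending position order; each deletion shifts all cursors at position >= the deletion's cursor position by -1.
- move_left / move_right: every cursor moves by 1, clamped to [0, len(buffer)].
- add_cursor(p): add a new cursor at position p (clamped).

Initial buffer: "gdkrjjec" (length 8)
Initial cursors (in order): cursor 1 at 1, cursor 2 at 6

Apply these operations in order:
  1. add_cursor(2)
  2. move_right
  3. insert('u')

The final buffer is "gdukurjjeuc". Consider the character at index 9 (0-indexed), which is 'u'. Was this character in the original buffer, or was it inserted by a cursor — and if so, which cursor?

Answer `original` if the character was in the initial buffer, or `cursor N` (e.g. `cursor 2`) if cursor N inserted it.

Answer: cursor 2

Derivation:
After op 1 (add_cursor(2)): buffer="gdkrjjec" (len 8), cursors c1@1 c3@2 c2@6, authorship ........
After op 2 (move_right): buffer="gdkrjjec" (len 8), cursors c1@2 c3@3 c2@7, authorship ........
After op 3 (insert('u')): buffer="gdukurjjeuc" (len 11), cursors c1@3 c3@5 c2@10, authorship ..1.3....2.
Authorship (.=original, N=cursor N): . . 1 . 3 . . . . 2 .
Index 9: author = 2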